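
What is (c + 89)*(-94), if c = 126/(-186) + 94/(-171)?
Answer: -43736696/5301 ≈ -8250.7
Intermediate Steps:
c = -6505/5301 (c = 126*(-1/186) + 94*(-1/171) = -21/31 - 94/171 = -6505/5301 ≈ -1.2271)
(c + 89)*(-94) = (-6505/5301 + 89)*(-94) = (465284/5301)*(-94) = -43736696/5301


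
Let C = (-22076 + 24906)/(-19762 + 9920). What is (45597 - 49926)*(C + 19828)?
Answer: -11415944241/133 ≈ -8.5834e+7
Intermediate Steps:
C = -1415/4921 (C = 2830/(-9842) = 2830*(-1/9842) = -1415/4921 ≈ -0.28754)
(45597 - 49926)*(C + 19828) = (45597 - 49926)*(-1415/4921 + 19828) = -4329*97572173/4921 = -11415944241/133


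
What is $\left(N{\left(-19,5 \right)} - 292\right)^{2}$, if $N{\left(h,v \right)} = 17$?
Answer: $75625$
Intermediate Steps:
$\left(N{\left(-19,5 \right)} - 292\right)^{2} = \left(17 - 292\right)^{2} = \left(-275\right)^{2} = 75625$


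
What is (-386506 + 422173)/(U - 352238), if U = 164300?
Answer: -3963/20882 ≈ -0.18978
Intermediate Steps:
(-386506 + 422173)/(U - 352238) = (-386506 + 422173)/(164300 - 352238) = 35667/(-187938) = 35667*(-1/187938) = -3963/20882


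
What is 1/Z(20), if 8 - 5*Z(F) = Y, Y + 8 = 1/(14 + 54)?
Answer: 340/1087 ≈ 0.31279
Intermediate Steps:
Y = -543/68 (Y = -8 + 1/(14 + 54) = -8 + 1/68 = -543/68 ≈ -7.9853)
Z(F) = 1087/340 (Z(F) = 8/5 - ⅕*(-543/68) = 8/5 + 543/340 = 1087/340)
1/Z(20) = 1/(1087/340) = 340/1087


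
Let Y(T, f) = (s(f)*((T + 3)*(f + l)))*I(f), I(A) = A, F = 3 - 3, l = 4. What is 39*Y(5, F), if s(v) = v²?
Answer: 0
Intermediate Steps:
F = 0
Y(T, f) = f³*(3 + T)*(4 + f) (Y(T, f) = (f²*((T + 3)*(f + 4)))*f = (f²*((3 + T)*(4 + f)))*f = (f²*(3 + T)*(4 + f))*f = f³*(3 + T)*(4 + f))
39*Y(5, F) = 39*(0³*(12 + 3*0 + 4*5 + 5*0)) = 39*(0*(12 + 0 + 20 + 0)) = 39*(0*32) = 39*0 = 0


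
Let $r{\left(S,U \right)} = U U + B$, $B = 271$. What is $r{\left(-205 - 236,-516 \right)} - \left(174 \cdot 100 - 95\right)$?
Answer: $249222$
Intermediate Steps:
$r{\left(S,U \right)} = 271 + U^{2}$ ($r{\left(S,U \right)} = U U + 271 = U^{2} + 271 = 271 + U^{2}$)
$r{\left(-205 - 236,-516 \right)} - \left(174 \cdot 100 - 95\right) = \left(271 + \left(-516\right)^{2}\right) - \left(174 \cdot 100 - 95\right) = \left(271 + 266256\right) - \left(17400 - 95\right) = 266527 - 17305 = 249222$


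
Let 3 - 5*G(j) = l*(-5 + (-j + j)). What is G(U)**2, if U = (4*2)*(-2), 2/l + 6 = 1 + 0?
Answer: 1/25 ≈ 0.040000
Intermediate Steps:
l = -2/5 (l = 2/(-6 + (1 + 0)) = 2/(-6 + 1) = 2/(-5) = 2*(-1/5) = -2/5 ≈ -0.40000)
U = -16 (U = 8*(-2) = -16)
G(j) = 1/5 (G(j) = 3/5 - (-2)*(-5 + (-j + j))/25 = 3/5 - (-2)*(-5 + 0)/25 = 3/5 - (-2)*(-5)/25 = 3/5 - 1/5*2 = 3/5 - 2/5 = 1/5)
G(U)**2 = (1/5)**2 = 1/25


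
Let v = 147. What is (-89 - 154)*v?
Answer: -35721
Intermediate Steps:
(-89 - 154)*v = (-89 - 154)*147 = -243*147 = -35721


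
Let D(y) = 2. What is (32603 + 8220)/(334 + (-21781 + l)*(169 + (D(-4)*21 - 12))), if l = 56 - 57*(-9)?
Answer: -40823/4220854 ≈ -0.0096717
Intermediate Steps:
l = 569 (l = 56 + 513 = 569)
(32603 + 8220)/(334 + (-21781 + l)*(169 + (D(-4)*21 - 12))) = (32603 + 8220)/(334 + (-21781 + 569)*(169 + (2*21 - 12))) = 40823/(334 - 21212*(169 + (42 - 12))) = 40823/(334 - 21212*(169 + 30)) = 40823/(334 - 21212*199) = 40823/(334 - 4221188) = 40823/(-4220854) = 40823*(-1/4220854) = -40823/4220854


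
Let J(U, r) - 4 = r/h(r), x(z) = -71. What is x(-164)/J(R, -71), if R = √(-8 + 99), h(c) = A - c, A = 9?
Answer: -5680/249 ≈ -22.811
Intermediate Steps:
h(c) = 9 - c
R = √91 ≈ 9.5394
J(U, r) = 4 + r/(9 - r)
x(-164)/J(R, -71) = -71*(-9 - 71)/(3*(-12 - 71)) = -71/(3*(-83)/(-80)) = -71/(3*(-1/80)*(-83)) = -71/249/80 = -71*80/249 = -5680/249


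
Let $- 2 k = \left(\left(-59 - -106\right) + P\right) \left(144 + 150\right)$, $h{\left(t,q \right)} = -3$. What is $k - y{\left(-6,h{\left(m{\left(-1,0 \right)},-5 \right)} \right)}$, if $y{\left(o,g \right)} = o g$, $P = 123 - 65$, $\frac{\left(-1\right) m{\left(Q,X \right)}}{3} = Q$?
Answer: $-15453$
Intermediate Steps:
$m{\left(Q,X \right)} = - 3 Q$
$P = 58$
$k = -15435$ ($k = - \frac{\left(\left(-59 - -106\right) + 58\right) \left(144 + 150\right)}{2} = - \frac{\left(\left(-59 + 106\right) + 58\right) 294}{2} = - \frac{\left(47 + 58\right) 294}{2} = - \frac{105 \cdot 294}{2} = \left(- \frac{1}{2}\right) 30870 = -15435$)
$y{\left(o,g \right)} = g o$
$k - y{\left(-6,h{\left(m{\left(-1,0 \right)},-5 \right)} \right)} = -15435 - \left(-3\right) \left(-6\right) = -15435 - 18 = -15453$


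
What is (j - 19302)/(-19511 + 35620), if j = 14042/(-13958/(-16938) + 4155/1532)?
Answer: -703397813610/739089345007 ≈ -0.95171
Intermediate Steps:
j = 182188041336/45880523 (j = 14042/(-13958*(-1/16938) + 4155*(1/1532)) = 14042/(6979/8469 + 4155/1532) = 14042/(45880523/12974508) = 14042*(12974508/45880523) = 182188041336/45880523 ≈ 3970.9)
(j - 19302)/(-19511 + 35620) = (182188041336/45880523 - 19302)/(-19511 + 35620) = -703397813610/45880523/16109 = -703397813610/45880523*1/16109 = -703397813610/739089345007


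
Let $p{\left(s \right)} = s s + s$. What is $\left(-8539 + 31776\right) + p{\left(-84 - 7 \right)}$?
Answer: $31427$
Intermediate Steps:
$p{\left(s \right)} = s + s^{2}$ ($p{\left(s \right)} = s^{2} + s = s + s^{2}$)
$\left(-8539 + 31776\right) + p{\left(-84 - 7 \right)} = \left(-8539 + 31776\right) + \left(-84 - 7\right) \left(1 - 91\right) = 23237 + \left(-84 - 7\right) \left(1 - 91\right) = 23237 - 91 \left(1 - 91\right) = 23237 - -8190 = 23237 + 8190 = 31427$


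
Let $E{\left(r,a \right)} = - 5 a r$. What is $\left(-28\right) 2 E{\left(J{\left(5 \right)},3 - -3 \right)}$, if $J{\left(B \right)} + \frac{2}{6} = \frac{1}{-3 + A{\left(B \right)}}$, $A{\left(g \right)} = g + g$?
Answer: $-320$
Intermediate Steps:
$A{\left(g \right)} = 2 g$
$J{\left(B \right)} = - \frac{1}{3} + \frac{1}{-3 + 2 B}$
$E{\left(r,a \right)} = - 5 a r$
$\left(-28\right) 2 E{\left(J{\left(5 \right)},3 - -3 \right)} = \left(-28\right) 2 \left(- 5 \left(3 - -3\right) \frac{2 \left(3 - 5\right)}{3 \left(-3 + 2 \cdot 5\right)}\right) = - 56 \left(- 5 \left(3 + 3\right) \frac{2 \left(3 - 5\right)}{3 \left(-3 + 10\right)}\right) = - 56 \left(\left(-5\right) 6 \cdot \frac{2}{3} \cdot \frac{1}{7} \left(-2\right)\right) = - 56 \left(\left(-5\right) 6 \left(- \frac{4}{21}\right)\right) = \left(-56\right) \frac{40}{7} = -320$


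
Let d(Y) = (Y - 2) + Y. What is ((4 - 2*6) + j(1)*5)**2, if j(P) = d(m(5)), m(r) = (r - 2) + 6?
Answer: 5184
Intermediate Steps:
m(r) = 4 + r (m(r) = (-2 + r) + 6 = 4 + r)
d(Y) = -2 + 2*Y (d(Y) = (-2 + Y) + Y = -2 + 2*Y)
j(P) = 16 (j(P) = -2 + 2*(4 + 5) = -2 + 2*9 = -2 + 18 = 16)
((4 - 2*6) + j(1)*5)**2 = ((4 - 2*6) + 16*5)**2 = ((4 - 12) + 80)**2 = (-8 + 80)**2 = 72**2 = 5184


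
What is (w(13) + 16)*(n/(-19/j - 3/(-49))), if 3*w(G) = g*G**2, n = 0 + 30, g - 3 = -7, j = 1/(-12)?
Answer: -61544/2235 ≈ -27.536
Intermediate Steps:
j = -1/12 ≈ -0.083333
g = -4 (g = 3 - 7 = -4)
n = 30
w(G) = -4*G**2/3 (w(G) = (-4*G**2)/3 = -4*G**2/3)
(w(13) + 16)*(n/(-19/j - 3/(-49))) = (-4/3*13**2 + 16)*(30/(-19/(-1/12) - 3/(-49))) = (-4/3*169 + 16)*(30/(-19*(-12) - 3*(-1/49))) = (-676/3 + 16)*(30/(228 + 3/49)) = -6280/11175/49 = -6280*49/11175 = -628/3*98/745 = -61544/2235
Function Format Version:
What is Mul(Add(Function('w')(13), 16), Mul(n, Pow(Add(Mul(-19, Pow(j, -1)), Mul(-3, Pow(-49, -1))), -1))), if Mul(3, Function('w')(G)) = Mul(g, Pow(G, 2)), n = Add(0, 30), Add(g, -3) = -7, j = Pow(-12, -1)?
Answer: Rational(-61544, 2235) ≈ -27.536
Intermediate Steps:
j = Rational(-1, 12) ≈ -0.083333
g = -4 (g = Add(3, -7) = -4)
n = 30
Function('w')(G) = Mul(Rational(-4, 3), Pow(G, 2)) (Function('w')(G) = Mul(Rational(1, 3), Mul(-4, Pow(G, 2))) = Mul(Rational(-4, 3), Pow(G, 2)))
Mul(Add(Function('w')(13), 16), Mul(n, Pow(Add(Mul(-19, Pow(j, -1)), Mul(-3, Pow(-49, -1))), -1))) = Mul(Add(Mul(Rational(-4, 3), Pow(13, 2)), 16), Mul(30, Pow(Add(Mul(-19, Pow(Rational(-1, 12), -1)), Mul(-3, Pow(-49, -1))), -1))) = Mul(Add(Mul(Rational(-4, 3), 169), 16), Mul(30, Pow(Add(Mul(-19, -12), Mul(-3, Rational(-1, 49))), -1))) = Mul(Add(Rational(-676, 3), 16), Mul(30, Pow(Add(228, Rational(3, 49)), -1))) = Mul(Rational(-628, 3), Mul(30, Pow(Rational(11175, 49), -1))) = Mul(Rational(-628, 3), Mul(30, Rational(49, 11175))) = Mul(Rational(-628, 3), Rational(98, 745)) = Rational(-61544, 2235)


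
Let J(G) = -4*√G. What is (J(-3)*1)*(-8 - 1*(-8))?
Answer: 0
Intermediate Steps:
(J(-3)*1)*(-8 - 1*(-8)) = (-4*I*√3*1)*(-8 - 1*(-8)) = (-4*I*√3*1)*(-8 + 8) = (-4*I*√3*1)*0 = -4*I*√3*0 = 0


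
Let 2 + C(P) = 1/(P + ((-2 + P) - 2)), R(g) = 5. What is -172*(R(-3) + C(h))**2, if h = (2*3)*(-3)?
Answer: -608923/400 ≈ -1522.3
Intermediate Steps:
h = -18 (h = 6*(-3) = -18)
C(P) = -2 + 1/(-4 + 2*P) (C(P) = -2 + 1/(P + ((-2 + P) - 2)) = -2 + 1/(P + (-4 + P)) = -2 + 1/(-4 + 2*P))
-172*(R(-3) + C(h))**2 = -172*(5 + (9 - 4*(-18))/(2*(-2 - 18)))**2 = -172*(5 + (1/2)*(9 + 72)/(-20))**2 = -172*(5 + (1/2)*(-1/20)*81)**2 = -172*(5 - 81/40)**2 = -172*(119/40)**2 = -172*14161/1600 = -608923/400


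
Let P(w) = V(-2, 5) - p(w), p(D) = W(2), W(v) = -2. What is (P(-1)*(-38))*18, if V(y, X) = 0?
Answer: -1368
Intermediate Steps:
p(D) = -2
P(w) = 2 (P(w) = 0 - 1*(-2) = 0 + 2 = 2)
(P(-1)*(-38))*18 = (2*(-38))*18 = -76*18 = -1368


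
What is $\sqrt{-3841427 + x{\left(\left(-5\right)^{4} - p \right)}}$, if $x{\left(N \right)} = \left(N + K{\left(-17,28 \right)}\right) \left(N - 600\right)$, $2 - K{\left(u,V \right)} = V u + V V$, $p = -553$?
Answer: $i \sqrt{3337411} \approx 1826.9 i$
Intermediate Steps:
$K{\left(u,V \right)} = 2 - V^{2} - V u$ ($K{\left(u,V \right)} = 2 - \left(V u + V V\right) = 2 - \left(V u + V^{2}\right) = 2 - \left(V^{2} + V u\right) = 2 - V^{2} - V u$)
$x{\left(N \right)} = \left(-600 + N\right) \left(-306 + N\right)$ ($x{\left(N \right)} = \left(N - \left(782 - 476\right)\right) \left(N - 600\right) = \left(N + \left(2 - 784 + 476\right)\right) \left(-600 + N\right) = \left(N - 306\right) \left(-600 + N\right) = \left(-306 + N\right) \left(-600 + N\right) = \left(-600 + N\right) \left(-306 + N\right)$)
$\sqrt{-3841427 + x{\left(\left(-5\right)^{4} - p \right)}} = \sqrt{-3841427 + \left(183600 + \left(\left(-5\right)^{4} - -553\right)^{2} - 906 \left(\left(-5\right)^{4} - -553\right)\right)} = \sqrt{-3841427 + \left(183600 + \left(625 + 553\right)^{2} - 906 \left(625 + 553\right)\right)} = \sqrt{-3841427 + \left(183600 + 1178^{2} - 1067268\right)} = \sqrt{-3841427 + \left(183600 + 1387684 - 1067268\right)} = \sqrt{-3841427 + 504016} = \sqrt{-3337411} = i \sqrt{3337411}$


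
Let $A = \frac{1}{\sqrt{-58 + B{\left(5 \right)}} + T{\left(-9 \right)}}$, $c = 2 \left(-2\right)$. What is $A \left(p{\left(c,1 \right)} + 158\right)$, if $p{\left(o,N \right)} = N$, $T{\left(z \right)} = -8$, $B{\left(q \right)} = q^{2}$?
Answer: $- \frac{1272}{97} - \frac{159 i \sqrt{33}}{97} \approx -13.113 - 9.4164 i$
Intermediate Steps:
$c = -4$
$A = \frac{1}{-8 + i \sqrt{33}}$ ($A = \frac{1}{\sqrt{-58 + 5^{2}} - 8} = \frac{1}{\sqrt{-58 + 25} - 8} = \frac{1}{\sqrt{-33} - 8} = \frac{1}{i \sqrt{33} - 8} = \frac{1}{-8 + i \sqrt{33}} \approx -0.082474 - 0.059222 i$)
$A \left(p{\left(c,1 \right)} + 158\right) = \left(- \frac{8}{97} - \frac{i \sqrt{33}}{97}\right) \left(1 + 158\right) = \left(- \frac{8}{97} - \frac{i \sqrt{33}}{97}\right) 159 = - \frac{1272}{97} - \frac{159 i \sqrt{33}}{97}$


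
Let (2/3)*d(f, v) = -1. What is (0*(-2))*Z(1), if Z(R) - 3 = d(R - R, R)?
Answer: 0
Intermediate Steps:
d(f, v) = -3/2 (d(f, v) = (3/2)*(-1) = -3/2)
Z(R) = 3/2 (Z(R) = 3 - 3/2 = 3/2)
(0*(-2))*Z(1) = (0*(-2))*(3/2) = 0*(3/2) = 0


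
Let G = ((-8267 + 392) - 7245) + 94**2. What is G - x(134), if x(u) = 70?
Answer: -6354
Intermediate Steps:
G = -6284 (G = (-7875 - 7245) + 8836 = -15120 + 8836 = -6284)
G - x(134) = -6284 - 1*70 = -6284 - 70 = -6354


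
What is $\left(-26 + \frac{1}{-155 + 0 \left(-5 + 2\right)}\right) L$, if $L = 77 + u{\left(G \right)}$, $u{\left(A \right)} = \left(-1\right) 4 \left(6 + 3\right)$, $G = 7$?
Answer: $- \frac{165271}{155} \approx -1066.3$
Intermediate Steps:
$u{\left(A \right)} = -36$ ($u{\left(A \right)} = \left(-4\right) 9 = -36$)
$L = 41$ ($L = 77 - 36 = 41$)
$\left(-26 + \frac{1}{-155 + 0 \left(-5 + 2\right)}\right) L = \left(-26 + \frac{1}{-155 + 0 \left(-5 + 2\right)}\right) 41 = \left(-26 + \frac{1}{-155 + 0 \left(-3\right)}\right) 41 = \left(-26 + \frac{1}{-155 + 0}\right) 41 = \left(-26 + \frac{1}{-155}\right) 41 = \left(-26 - \frac{1}{155}\right) 41 = \left(- \frac{4031}{155}\right) 41 = - \frac{165271}{155}$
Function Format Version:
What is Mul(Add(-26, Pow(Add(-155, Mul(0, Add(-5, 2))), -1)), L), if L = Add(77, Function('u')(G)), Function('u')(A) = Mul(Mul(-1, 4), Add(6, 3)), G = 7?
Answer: Rational(-165271, 155) ≈ -1066.3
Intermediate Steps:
Function('u')(A) = -36 (Function('u')(A) = Mul(-4, 9) = -36)
L = 41 (L = Add(77, -36) = 41)
Mul(Add(-26, Pow(Add(-155, Mul(0, Add(-5, 2))), -1)), L) = Mul(Add(-26, Pow(Add(-155, Mul(0, Add(-5, 2))), -1)), 41) = Mul(Add(-26, Pow(Add(-155, Mul(0, -3)), -1)), 41) = Mul(Add(-26, Pow(Add(-155, 0), -1)), 41) = Mul(Add(-26, Pow(-155, -1)), 41) = Mul(Add(-26, Rational(-1, 155)), 41) = Mul(Rational(-4031, 155), 41) = Rational(-165271, 155)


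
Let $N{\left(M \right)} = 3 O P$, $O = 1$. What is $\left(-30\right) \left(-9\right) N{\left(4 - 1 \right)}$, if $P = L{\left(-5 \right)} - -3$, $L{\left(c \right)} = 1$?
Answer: $3240$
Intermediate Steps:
$P = 4$ ($P = 1 - -3 = 1 + 3 = 4$)
$N{\left(M \right)} = 12$ ($N{\left(M \right)} = 3 \cdot 1 \cdot 4 = 3 \cdot 4 = 12$)
$\left(-30\right) \left(-9\right) N{\left(4 - 1 \right)} = \left(-30\right) \left(-9\right) 12 = 270 \cdot 12 = 3240$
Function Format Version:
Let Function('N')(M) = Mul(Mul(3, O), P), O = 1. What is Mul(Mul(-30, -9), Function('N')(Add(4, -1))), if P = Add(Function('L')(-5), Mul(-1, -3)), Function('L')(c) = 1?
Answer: 3240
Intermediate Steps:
P = 4 (P = Add(1, Mul(-1, -3)) = Add(1, 3) = 4)
Function('N')(M) = 12 (Function('N')(M) = Mul(Mul(3, 1), 4) = Mul(3, 4) = 12)
Mul(Mul(-30, -9), Function('N')(Add(4, -1))) = Mul(Mul(-30, -9), 12) = Mul(270, 12) = 3240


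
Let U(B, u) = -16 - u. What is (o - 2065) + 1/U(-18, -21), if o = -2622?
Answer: -23434/5 ≈ -4686.8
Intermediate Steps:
(o - 2065) + 1/U(-18, -21) = (-2622 - 2065) + 1/(-16 - 1*(-21)) = -4687 + 1/(-16 + 21) = -4687 + 1/5 = -23434/5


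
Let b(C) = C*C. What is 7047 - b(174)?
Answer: -23229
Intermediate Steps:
b(C) = C²
7047 - b(174) = 7047 - 1*174² = 7047 - 1*30276 = 7047 - 30276 = -23229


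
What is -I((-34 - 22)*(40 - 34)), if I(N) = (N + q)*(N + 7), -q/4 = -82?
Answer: -2632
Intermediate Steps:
q = 328 (q = -4*(-82) = 328)
I(N) = (7 + N)*(328 + N) (I(N) = (N + 328)*(N + 7) = (328 + N)*(7 + N) = (7 + N)*(328 + N))
-I((-34 - 22)*(40 - 34)) = -(2296 + ((-34 - 22)*(40 - 34))² + 335*((-34 - 22)*(40 - 34))) = -(2296 + (-56*6)² + 335*(-56*6)) = -(2296 + (-336)² + 335*(-336)) = -(2296 + 112896 - 112560) = -1*2632 = -2632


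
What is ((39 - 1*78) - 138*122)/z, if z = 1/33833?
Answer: -570931875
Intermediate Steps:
z = 1/33833 ≈ 2.9557e-5
((39 - 1*78) - 138*122)/z = ((39 - 1*78) - 138*122)/(1/33833) = ((39 - 78) - 16836)*33833 = (-39 - 16836)*33833 = -16875*33833 = -570931875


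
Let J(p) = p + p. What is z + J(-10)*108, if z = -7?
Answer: -2167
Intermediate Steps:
J(p) = 2*p
z + J(-10)*108 = -7 + (2*(-10))*108 = -7 - 20*108 = -7 - 2160 = -2167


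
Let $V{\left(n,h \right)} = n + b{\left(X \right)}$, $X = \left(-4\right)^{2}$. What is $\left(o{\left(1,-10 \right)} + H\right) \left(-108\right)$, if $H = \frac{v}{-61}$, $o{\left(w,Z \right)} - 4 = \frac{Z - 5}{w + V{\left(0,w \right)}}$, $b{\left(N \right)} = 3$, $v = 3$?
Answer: $- \frac{1323}{61} \approx -21.689$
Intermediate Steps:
$X = 16$
$V{\left(n,h \right)} = 3 + n$ ($V{\left(n,h \right)} = n + 3 = 3 + n$)
$o{\left(w,Z \right)} = 4 + \frac{-5 + Z}{3 + w}$ ($o{\left(w,Z \right)} = 4 + \frac{Z - 5}{w + \left(3 + 0\right)} = 4 + \frac{-5 + Z}{w + 3} = 4 + \frac{-5 + Z}{3 + w}$)
$H = - \frac{3}{61}$ ($H = \frac{3}{-61} = 3 \left(- \frac{1}{61}\right) = - \frac{3}{61} \approx -0.04918$)
$\left(o{\left(1,-10 \right)} + H\right) \left(-108\right) = \left(\frac{7 - 10 + 4 \cdot 1}{3 + 1} - \frac{3}{61}\right) \left(-108\right) = \left(\frac{7 - 10 + 4}{4} - \frac{3}{61}\right) \left(-108\right) = \left(\frac{1}{4} \cdot 1 - \frac{3}{61}\right) \left(-108\right) = \left(\frac{1}{4} - \frac{3}{61}\right) \left(-108\right) = \frac{49}{244} \left(-108\right) = - \frac{1323}{61}$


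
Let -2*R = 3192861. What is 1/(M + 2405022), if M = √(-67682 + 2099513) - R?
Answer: 5335270/21348826770567 - 4*√225759/21348826770567 ≈ 2.4982e-7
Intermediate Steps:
R = -3192861/2 (R = -½*3192861 = -3192861/2 ≈ -1.5964e+6)
M = 3192861/2 + 3*√225759 (M = √(-67682 + 2099513) - 1*(-3192861/2) = √2031831 + 3192861/2 = 3*√225759 + 3192861/2 = 3192861/2 + 3*√225759 ≈ 1.5979e+6)
1/(M + 2405022) = 1/((3192861/2 + 3*√225759) + 2405022) = 1/(8002905/2 + 3*√225759)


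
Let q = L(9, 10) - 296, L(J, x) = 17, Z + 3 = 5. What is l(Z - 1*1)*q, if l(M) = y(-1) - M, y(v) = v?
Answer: 558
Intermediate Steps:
Z = 2 (Z = -3 + 5 = 2)
l(M) = -1 - M
q = -279 (q = 17 - 296 = -279)
l(Z - 1*1)*q = (-1 - (2 - 1*1))*(-279) = (-1 - (2 - 1))*(-279) = (-1 - 1*1)*(-279) = (-1 - 1)*(-279) = -2*(-279) = 558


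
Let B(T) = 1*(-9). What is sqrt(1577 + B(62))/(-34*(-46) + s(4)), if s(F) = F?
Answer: sqrt(2)/56 ≈ 0.025254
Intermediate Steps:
B(T) = -9
sqrt(1577 + B(62))/(-34*(-46) + s(4)) = sqrt(1577 - 9)/(-34*(-46) + 4) = sqrt(1568)/(1564 + 4) = (28*sqrt(2))/1568 = (28*sqrt(2))*(1/1568) = sqrt(2)/56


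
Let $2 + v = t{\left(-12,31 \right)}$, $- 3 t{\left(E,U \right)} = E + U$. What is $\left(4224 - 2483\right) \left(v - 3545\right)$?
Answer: $- \frac{18559060}{3} \approx -6.1864 \cdot 10^{6}$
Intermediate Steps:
$t{\left(E,U \right)} = - \frac{E}{3} - \frac{U}{3}$ ($t{\left(E,U \right)} = - \frac{E + U}{3} = - \frac{E}{3} - \frac{U}{3}$)
$v = - \frac{25}{3}$ ($v = -2 - \frac{19}{3} = - \frac{25}{3} \approx -8.3333$)
$\left(4224 - 2483\right) \left(v - 3545\right) = \left(4224 - 2483\right) \left(- \frac{25}{3} - 3545\right) = 1741 \left(- \frac{10660}{3}\right) = - \frac{18559060}{3}$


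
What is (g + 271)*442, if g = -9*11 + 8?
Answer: 79560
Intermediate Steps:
g = -91 (g = -99 + 8 = -91)
(g + 271)*442 = (-91 + 271)*442 = 180*442 = 79560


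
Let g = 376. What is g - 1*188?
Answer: 188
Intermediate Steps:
g - 1*188 = 376 - 1*188 = 376 - 188 = 188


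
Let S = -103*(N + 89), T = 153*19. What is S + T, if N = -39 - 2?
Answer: -2037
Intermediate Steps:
N = -41
T = 2907
S = -4944 (S = -103*(-41 + 89) = -103*48 = -4944)
S + T = -4944 + 2907 = -2037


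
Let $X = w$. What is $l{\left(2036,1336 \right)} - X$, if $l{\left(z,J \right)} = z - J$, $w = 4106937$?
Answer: $-4106237$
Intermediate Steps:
$X = 4106937$
$l{\left(2036,1336 \right)} - X = \left(2036 - 1336\right) - 4106937 = 700 - 4106937 = -4106237$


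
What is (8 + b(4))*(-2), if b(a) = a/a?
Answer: -18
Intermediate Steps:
b(a) = 1
(8 + b(4))*(-2) = (8 + 1)*(-2) = 9*(-2) = -18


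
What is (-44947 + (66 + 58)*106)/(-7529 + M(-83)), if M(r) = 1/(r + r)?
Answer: 1759766/416605 ≈ 4.2241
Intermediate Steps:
M(r) = 1/(2*r)
(-44947 + (66 + 58)*106)/(-7529 + M(-83)) = (-44947 + (66 + 58)*106)/(-7529 + (1/2)/(-83)) = (-44947 + 124*106)/(-7529 + (1/2)*(-1/83)) = (-44947 + 13144)/(-7529 - 1/166) = -31803/(-1249815/166) = -31803*(-166/1249815) = 1759766/416605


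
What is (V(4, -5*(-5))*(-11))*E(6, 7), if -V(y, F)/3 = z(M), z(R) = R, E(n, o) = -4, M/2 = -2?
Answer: 528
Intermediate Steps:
M = -4 (M = 2*(-2) = -4)
V(y, F) = 12 (V(y, F) = -3*(-4) = 12)
(V(4, -5*(-5))*(-11))*E(6, 7) = (12*(-11))*(-4) = -132*(-4) = 528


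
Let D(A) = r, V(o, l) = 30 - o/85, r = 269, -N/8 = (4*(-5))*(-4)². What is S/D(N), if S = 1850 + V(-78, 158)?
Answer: 159878/22865 ≈ 6.9923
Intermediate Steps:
N = 2560 (N = -8*4*(-5)*(-4)² = -(-160)*16 = -8*(-320) = 2560)
V(o, l) = 30 - o/85
D(A) = 269
S = 159878/85 (S = 1850 + (30 - 1/85*(-78)) = 1850 + (30 + 78/85) = 1850 + 2628/85 = 159878/85 ≈ 1880.9)
S/D(N) = (159878/85)/269 = (159878/85)*(1/269) = 159878/22865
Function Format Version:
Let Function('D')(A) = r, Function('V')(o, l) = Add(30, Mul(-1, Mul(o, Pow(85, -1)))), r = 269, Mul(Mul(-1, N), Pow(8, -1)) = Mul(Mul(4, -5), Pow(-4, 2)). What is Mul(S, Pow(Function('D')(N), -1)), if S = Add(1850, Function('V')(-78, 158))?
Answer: Rational(159878, 22865) ≈ 6.9923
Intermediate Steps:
N = 2560 (N = Mul(-8, Mul(Mul(4, -5), Pow(-4, 2))) = Mul(-8, Mul(-20, 16)) = Mul(-8, -320) = 2560)
Function('V')(o, l) = Add(30, Mul(Rational(-1, 85), o)) (Function('V')(o, l) = Add(30, Mul(-1, Mul(o, Rational(1, 85)))) = Add(30, Mul(-1, Mul(Rational(1, 85), o))) = Add(30, Mul(Rational(-1, 85), o)))
Function('D')(A) = 269
S = Rational(159878, 85) (S = Add(1850, Add(30, Mul(Rational(-1, 85), -78))) = Add(1850, Add(30, Rational(78, 85))) = Add(1850, Rational(2628, 85)) = Rational(159878, 85) ≈ 1880.9)
Mul(S, Pow(Function('D')(N), -1)) = Mul(Rational(159878, 85), Pow(269, -1)) = Mul(Rational(159878, 85), Rational(1, 269)) = Rational(159878, 22865)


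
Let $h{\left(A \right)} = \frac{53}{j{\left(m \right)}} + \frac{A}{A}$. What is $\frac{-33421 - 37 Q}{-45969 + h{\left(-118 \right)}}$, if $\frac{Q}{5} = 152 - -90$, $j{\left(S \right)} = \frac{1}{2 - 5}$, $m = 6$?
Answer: $\frac{78191}{46127} \approx 1.6951$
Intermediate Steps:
$j{\left(S \right)} = - \frac{1}{3}$ ($j{\left(S \right)} = \frac{1}{-3} = - \frac{1}{3}$)
$Q = 1210$ ($Q = 5 \left(152 - -90\right) = 5 \left(152 + 90\right) = 5 \cdot 242 = 1210$)
$h{\left(A \right)} = -158$ ($h{\left(A \right)} = \frac{53}{- \frac{1}{3}} + \frac{A}{A} = 53 \left(-3\right) + 1 = -159 + 1 = -158$)
$\frac{-33421 - 37 Q}{-45969 + h{\left(-118 \right)}} = \frac{-33421 - 44770}{-45969 - 158} = \frac{-33421 - 44770}{-46127} = \left(-78191\right) \left(- \frac{1}{46127}\right) = \frac{78191}{46127}$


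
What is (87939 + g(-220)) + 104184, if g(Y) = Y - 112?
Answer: 191791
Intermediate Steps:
g(Y) = -112 + Y
(87939 + g(-220)) + 104184 = (87939 + (-112 - 220)) + 104184 = (87939 - 332) + 104184 = 87607 + 104184 = 191791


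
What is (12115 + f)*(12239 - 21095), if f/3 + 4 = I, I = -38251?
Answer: 909068400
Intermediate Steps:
f = -114765 (f = -12 + 3*(-38251) = -12 - 114753 = -114765)
(12115 + f)*(12239 - 21095) = (12115 - 114765)*(12239 - 21095) = -102650*(-8856) = 909068400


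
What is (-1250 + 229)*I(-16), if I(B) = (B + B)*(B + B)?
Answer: -1045504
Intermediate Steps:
I(B) = 4*B**2 (I(B) = (2*B)*(2*B) = 4*B**2)
(-1250 + 229)*I(-16) = (-1250 + 229)*(4*(-16)**2) = -4084*256 = -1021*1024 = -1045504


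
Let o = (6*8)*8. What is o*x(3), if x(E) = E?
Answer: 1152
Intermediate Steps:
o = 384 (o = 48*8 = 384)
o*x(3) = 384*3 = 1152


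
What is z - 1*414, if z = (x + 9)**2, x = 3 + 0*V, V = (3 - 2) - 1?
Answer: -270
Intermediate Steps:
V = 0 (V = 1 - 1 = 0)
x = 3 (x = 3 + 0*0 = 3 + 0 = 3)
z = 144 (z = (3 + 9)**2 = 12**2 = 144)
z - 1*414 = 144 - 1*414 = 144 - 414 = -270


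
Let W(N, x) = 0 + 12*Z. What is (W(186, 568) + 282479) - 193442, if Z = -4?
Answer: 88989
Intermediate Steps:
W(N, x) = -48 (W(N, x) = 0 + 12*(-4) = 0 - 48 = -48)
(W(186, 568) + 282479) - 193442 = (-48 + 282479) - 193442 = 282431 - 193442 = 88989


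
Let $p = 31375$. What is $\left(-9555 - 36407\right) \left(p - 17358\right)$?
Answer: $-644249354$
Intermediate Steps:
$\left(-9555 - 36407\right) \left(p - 17358\right) = \left(-9555 - 36407\right) \left(31375 - 17358\right) = \left(-45962\right) 14017 = -644249354$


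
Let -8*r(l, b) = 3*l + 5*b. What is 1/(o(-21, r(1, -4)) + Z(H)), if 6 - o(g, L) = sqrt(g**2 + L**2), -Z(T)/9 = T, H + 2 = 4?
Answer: 768/19297 - 8*sqrt(28513)/19297 ≈ -0.030205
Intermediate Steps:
r(l, b) = -5*b/8 - 3*l/8 (r(l, b) = -(3*l + 5*b)/8 = -5*b/8 - 3*l/8)
H = 2 (H = -2 + 4 = 2)
Z(T) = -9*T
o(g, L) = 6 - sqrt(L**2 + g**2) (o(g, L) = 6 - sqrt(g**2 + L**2) = 6 - sqrt(L**2 + g**2))
1/(o(-21, r(1, -4)) + Z(H)) = 1/((6 - sqrt((-5/8*(-4) - 3/8*1)**2 + (-21)**2)) - 9*2) = 1/((6 - sqrt((5/2 - 3/8)**2 + 441)) - 18) = 1/((6 - sqrt((17/8)**2 + 441)) - 18) = 1/((6 - sqrt(289/64 + 441)) - 18) = 1/((6 - sqrt(28513/64)) - 18) = 1/((6 - sqrt(28513)/8) - 18) = 1/(-12 - sqrt(28513)/8)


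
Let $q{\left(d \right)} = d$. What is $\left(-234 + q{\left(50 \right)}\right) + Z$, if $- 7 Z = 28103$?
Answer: $- \frac{29391}{7} \approx -4198.7$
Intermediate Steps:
$Z = - \frac{28103}{7}$ ($Z = \left(- \frac{1}{7}\right) 28103 = - \frac{28103}{7} \approx -4014.7$)
$\left(-234 + q{\left(50 \right)}\right) + Z = \left(-234 + 50\right) - \frac{28103}{7} = -184 - \frac{28103}{7} = - \frac{29391}{7}$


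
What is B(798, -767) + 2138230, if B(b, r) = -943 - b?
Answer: 2136489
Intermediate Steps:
B(798, -767) + 2138230 = (-943 - 1*798) + 2138230 = (-943 - 798) + 2138230 = -1741 + 2138230 = 2136489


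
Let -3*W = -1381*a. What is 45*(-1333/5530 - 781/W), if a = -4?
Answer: 25169841/3054772 ≈ 8.2395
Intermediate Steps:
W = -5524/3 (W = -(-1381)*(-4)/3 = -⅓*5524 = -5524/3 ≈ -1841.3)
45*(-1333/5530 - 781/W) = 45*(-1333/5530 - 781/(-5524/3)) = 45*(-1333*1/5530 - 781*(-3/5524)) = 45*(-1333/5530 + 2343/5524) = 45*(2796649/15273860) = 25169841/3054772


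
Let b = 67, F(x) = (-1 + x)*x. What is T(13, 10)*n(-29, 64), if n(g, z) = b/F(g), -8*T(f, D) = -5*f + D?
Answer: 737/1392 ≈ 0.52945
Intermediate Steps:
T(f, D) = -D/8 + 5*f/8 (T(f, D) = -(-5*f + D)/8 = -(D - 5*f)/8 = -D/8 + 5*f/8)
F(x) = x*(-1 + x)
n(g, z) = 67/(g*(-1 + g)) (n(g, z) = 67/((g*(-1 + g))) = 67*(1/(g*(-1 + g))) = 67/(g*(-1 + g)))
T(13, 10)*n(-29, 64) = (-1/8*10 + (5/8)*13)*(67/(-29*(-1 - 29))) = (-5/4 + 65/8)*(67*(-1/29)/(-30)) = 55*(67*(-1/29)*(-1/30))/8 = (55/8)*(67/870) = 737/1392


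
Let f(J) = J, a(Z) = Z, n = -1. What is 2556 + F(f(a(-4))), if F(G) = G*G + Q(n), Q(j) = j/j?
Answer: 2573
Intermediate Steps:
Q(j) = 1
F(G) = 1 + G² (F(G) = G*G + 1 = G² + 1 = 1 + G²)
2556 + F(f(a(-4))) = 2556 + (1 + (-4)²) = 2556 + (1 + 16) = 2556 + 17 = 2573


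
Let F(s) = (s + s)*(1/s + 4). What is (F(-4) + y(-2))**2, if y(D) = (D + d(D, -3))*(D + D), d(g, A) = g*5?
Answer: 324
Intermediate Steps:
d(g, A) = 5*g
y(D) = 12*D**2 (y(D) = (D + 5*D)*(D + D) = (6*D)*(2*D) = 12*D**2)
F(s) = 2*s*(4 + 1/s) (F(s) = (2*s)*(1/s + 4) = (2*s)*(4 + 1/s) = 2*s*(4 + 1/s))
(F(-4) + y(-2))**2 = ((2 + 8*(-4)) + 12*(-2)**2)**2 = ((2 - 32) + 12*4)**2 = (-30 + 48)**2 = 18**2 = 324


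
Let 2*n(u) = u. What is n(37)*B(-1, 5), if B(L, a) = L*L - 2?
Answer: -37/2 ≈ -18.500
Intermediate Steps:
n(u) = u/2
B(L, a) = -2 + L**2 (B(L, a) = L**2 - 2 = -2 + L**2)
n(37)*B(-1, 5) = ((1/2)*37)*(-2 + (-1)**2) = 37*(-2 + 1)/2 = (37/2)*(-1) = -37/2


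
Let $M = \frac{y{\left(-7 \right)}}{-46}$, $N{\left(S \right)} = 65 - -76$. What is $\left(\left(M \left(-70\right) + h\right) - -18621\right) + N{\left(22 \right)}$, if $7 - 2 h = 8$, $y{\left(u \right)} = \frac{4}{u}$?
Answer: $\frac{862989}{46} \approx 18761.0$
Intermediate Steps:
$N{\left(S \right)} = 141$ ($N{\left(S \right)} = 65 + 76 = 141$)
$h = - \frac{1}{2}$ ($h = \frac{7}{2} - 4 = - \frac{1}{2} \approx -0.5$)
$M = \frac{2}{161}$ ($M = \frac{4 \frac{1}{-7}}{-46} = 4 \left(- \frac{1}{7}\right) \left(- \frac{1}{46}\right) = \left(- \frac{4}{7}\right) \left(- \frac{1}{46}\right) = \frac{2}{161} \approx 0.012422$)
$\left(\left(M \left(-70\right) + h\right) - -18621\right) + N{\left(22 \right)} = \left(\left(\frac{2}{161} \left(-70\right) - \frac{1}{2}\right) - -18621\right) + 141 = \left(\left(- \frac{20}{23} - \frac{1}{2}\right) + 18621\right) + 141 = \left(- \frac{63}{46} + 18621\right) + 141 = \frac{856503}{46} + 141 = \frac{862989}{46}$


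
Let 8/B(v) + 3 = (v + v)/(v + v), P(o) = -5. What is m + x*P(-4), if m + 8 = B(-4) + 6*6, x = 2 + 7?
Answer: -21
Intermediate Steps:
x = 9
B(v) = -4 (B(v) = 8/(-3 + (v + v)/(v + v)) = 8/(-3 + (2*v)/((2*v))) = 8/(-3 + (2*v)*(1/(2*v))) = 8/(-3 + 1) = 8/(-2) = 8*(-½) = -4)
m = 24 (m = -8 + (-4 + 6*6) = -8 + (-4 + 36) = -8 + 32 = 24)
m + x*P(-4) = 24 + 9*(-5) = 24 - 45 = -21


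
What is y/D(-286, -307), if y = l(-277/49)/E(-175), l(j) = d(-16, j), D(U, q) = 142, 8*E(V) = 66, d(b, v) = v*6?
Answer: -1108/38269 ≈ -0.028953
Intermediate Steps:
d(b, v) = 6*v
E(V) = 33/4 (E(V) = (⅛)*66 = 33/4)
l(j) = 6*j
y = -2216/539 (y = (6*(-277/49))/(33/4) = (6*(-277*1/49))*(4/33) = (6*(-277/49))*(4/33) = -1662/49*4/33 = -2216/539 ≈ -4.1113)
y/D(-286, -307) = -2216/539/142 = -2216/539*1/142 = -1108/38269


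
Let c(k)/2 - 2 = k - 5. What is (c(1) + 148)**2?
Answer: 20736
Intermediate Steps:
c(k) = -6 + 2*k (c(k) = 4 + 2*(k - 5) = 4 + 2*(-5 + k) = 4 + (-10 + 2*k) = -6 + 2*k)
(c(1) + 148)**2 = ((-6 + 2*1) + 148)**2 = ((-6 + 2) + 148)**2 = (-4 + 148)**2 = 144**2 = 20736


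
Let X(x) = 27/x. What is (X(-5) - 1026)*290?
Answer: -299106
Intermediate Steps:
(X(-5) - 1026)*290 = (27/(-5) - 1026)*290 = (27*(-1/5) - 1026)*290 = (-27/5 - 1026)*290 = -5157/5*290 = -299106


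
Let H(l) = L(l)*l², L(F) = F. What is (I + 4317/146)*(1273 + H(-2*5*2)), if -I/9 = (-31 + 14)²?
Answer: 2525510883/146 ≈ 1.7298e+7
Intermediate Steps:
I = -2601 (I = -9*(-31 + 14)² = -9*(-17)² = -9*289 = -2601)
H(l) = l³ (H(l) = l*l² = l³)
(I + 4317/146)*(1273 + H(-2*5*2)) = (-2601 + 4317/146)*(1273 + (-2*5*2)³) = (-2601 + 4317*(1/146))*(1273 + (-10*2)³) = (-2601 + 4317/146)*(1273 + (-20)³) = -375429*(1273 - 8000)/146 = -375429/146*(-6727) = 2525510883/146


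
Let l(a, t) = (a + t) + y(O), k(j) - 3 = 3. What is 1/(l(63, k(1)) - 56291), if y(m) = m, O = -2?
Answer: -1/56224 ≈ -1.7786e-5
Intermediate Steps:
k(j) = 6 (k(j) = 3 + 3 = 6)
l(a, t) = -2 + a + t (l(a, t) = (a + t) - 2 = -2 + a + t)
1/(l(63, k(1)) - 56291) = 1/((-2 + 63 + 6) - 56291) = 1/(67 - 56291) = 1/(-56224) = -1/56224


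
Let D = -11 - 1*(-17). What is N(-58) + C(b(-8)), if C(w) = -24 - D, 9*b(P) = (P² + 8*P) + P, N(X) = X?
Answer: -88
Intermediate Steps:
b(P) = P + P²/9 (b(P) = ((P² + 8*P) + P)/9 = (P² + 9*P)/9 = P + P²/9)
D = 6 (D = -11 + 17 = 6)
C(w) = -30 (C(w) = -24 - 1*6 = -24 - 6 = -30)
N(-58) + C(b(-8)) = -58 - 30 = -88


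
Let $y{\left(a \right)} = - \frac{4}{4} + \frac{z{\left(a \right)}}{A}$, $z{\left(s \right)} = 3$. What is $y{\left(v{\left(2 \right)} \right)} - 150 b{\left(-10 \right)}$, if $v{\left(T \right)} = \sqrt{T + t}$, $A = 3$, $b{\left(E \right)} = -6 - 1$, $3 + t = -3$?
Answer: $1050$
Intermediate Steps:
$t = -6$ ($t = -3 - 3 = -6$)
$b{\left(E \right)} = -7$ ($b{\left(E \right)} = -6 - 1 = -7$)
$v{\left(T \right)} = \sqrt{-6 + T}$ ($v{\left(T \right)} = \sqrt{T - 6} = \sqrt{-6 + T}$)
$y{\left(a \right)} = 0$ ($y{\left(a \right)} = - \frac{4}{4} + \frac{3}{3} = \left(-4\right) \frac{1}{4} + 3 \cdot \frac{1}{3} = -1 + 1 = 0$)
$y{\left(v{\left(2 \right)} \right)} - 150 b{\left(-10 \right)} = 0 - -1050 = 0 + 1050 = 1050$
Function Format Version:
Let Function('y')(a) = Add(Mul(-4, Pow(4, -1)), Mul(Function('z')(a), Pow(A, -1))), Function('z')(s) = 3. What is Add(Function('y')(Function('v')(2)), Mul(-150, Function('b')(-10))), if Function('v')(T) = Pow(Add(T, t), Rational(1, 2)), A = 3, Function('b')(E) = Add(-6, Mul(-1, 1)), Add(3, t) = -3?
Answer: 1050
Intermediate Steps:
t = -6 (t = Add(-3, -3) = -6)
Function('b')(E) = -7 (Function('b')(E) = Add(-6, -1) = -7)
Function('v')(T) = Pow(Add(-6, T), Rational(1, 2)) (Function('v')(T) = Pow(Add(T, -6), Rational(1, 2)) = Pow(Add(-6, T), Rational(1, 2)))
Function('y')(a) = 0 (Function('y')(a) = Add(Mul(-4, Pow(4, -1)), Mul(3, Pow(3, -1))) = Add(Mul(-4, Rational(1, 4)), Mul(3, Rational(1, 3))) = Add(-1, 1) = 0)
Add(Function('y')(Function('v')(2)), Mul(-150, Function('b')(-10))) = Add(0, Mul(-150, -7)) = Add(0, 1050) = 1050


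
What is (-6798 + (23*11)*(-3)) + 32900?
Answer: 25343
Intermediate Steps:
(-6798 + (23*11)*(-3)) + 32900 = (-6798 + 253*(-3)) + 32900 = (-6798 - 759) + 32900 = -7557 + 32900 = 25343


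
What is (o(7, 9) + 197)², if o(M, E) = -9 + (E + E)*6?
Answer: 87616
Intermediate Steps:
o(M, E) = -9 + 12*E (o(M, E) = -9 + (2*E)*6 = -9 + 12*E)
(o(7, 9) + 197)² = ((-9 + 12*9) + 197)² = ((-9 + 108) + 197)² = (99 + 197)² = 296² = 87616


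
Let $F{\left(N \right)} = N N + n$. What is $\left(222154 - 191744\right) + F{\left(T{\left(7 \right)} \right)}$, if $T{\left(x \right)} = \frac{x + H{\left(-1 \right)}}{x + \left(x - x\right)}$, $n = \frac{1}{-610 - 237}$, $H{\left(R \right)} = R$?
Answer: $\frac{180305239}{5929} \approx 30411.0$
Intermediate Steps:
$n = - \frac{1}{847}$ ($n = \frac{1}{-847} = - \frac{1}{847} \approx -0.0011806$)
$T{\left(x \right)} = \frac{-1 + x}{x}$ ($T{\left(x \right)} = \frac{x - 1}{x + \left(x - x\right)} = \frac{-1 + x}{x + 0} = \frac{-1 + x}{x}$)
$F{\left(N \right)} = - \frac{1}{847} + N^{2}$ ($F{\left(N \right)} = N N - \frac{1}{847} = N^{2} - \frac{1}{847} = - \frac{1}{847} + N^{2}$)
$\left(222154 - 191744\right) + F{\left(T{\left(7 \right)} \right)} = \left(222154 - 191744\right) - \left(\frac{1}{847} - \left(\frac{-1 + 7}{7}\right)^{2}\right) = \left(222154 - 191744\right) - \left(\frac{1}{847} - \left(\frac{1}{7} \cdot 6\right)^{2}\right) = 30410 - \left(\frac{1}{847} - \left(\frac{6}{7}\right)^{2}\right) = 30410 + \left(- \frac{1}{847} + \frac{36}{49}\right) = 30410 + \frac{4349}{5929} = \frac{180305239}{5929}$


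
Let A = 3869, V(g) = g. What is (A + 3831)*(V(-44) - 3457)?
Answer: -26957700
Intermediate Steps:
(A + 3831)*(V(-44) - 3457) = (3869 + 3831)*(-44 - 3457) = 7700*(-3501) = -26957700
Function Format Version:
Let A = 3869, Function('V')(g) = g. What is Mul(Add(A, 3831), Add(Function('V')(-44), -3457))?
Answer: -26957700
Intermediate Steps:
Mul(Add(A, 3831), Add(Function('V')(-44), -3457)) = Mul(Add(3869, 3831), Add(-44, -3457)) = Mul(7700, -3501) = -26957700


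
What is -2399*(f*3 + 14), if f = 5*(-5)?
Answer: 146339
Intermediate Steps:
f = -25
-2399*(f*3 + 14) = -2399*(-25*3 + 14) = -2399*(-75 + 14) = -2399*(-61) = 146339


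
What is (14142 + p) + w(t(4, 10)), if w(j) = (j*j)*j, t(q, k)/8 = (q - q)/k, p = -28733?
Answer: -14591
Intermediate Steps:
t(q, k) = 0 (t(q, k) = 8*((q - q)/k) = 8*(0/k) = 8*0 = 0)
w(j) = j³ (w(j) = j²*j = j³)
(14142 + p) + w(t(4, 10)) = (14142 - 28733) + 0³ = -14591 + 0 = -14591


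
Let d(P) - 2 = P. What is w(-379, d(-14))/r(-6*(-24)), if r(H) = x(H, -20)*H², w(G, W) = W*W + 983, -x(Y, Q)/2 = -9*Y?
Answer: 1127/53747712 ≈ 2.0968e-5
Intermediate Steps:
x(Y, Q) = 18*Y (x(Y, Q) = -(-18)*Y = 18*Y)
d(P) = 2 + P
w(G, W) = 983 + W² (w(G, W) = W² + 983 = 983 + W²)
r(H) = 18*H³ (r(H) = (18*H)*H² = 18*H³)
w(-379, d(-14))/r(-6*(-24)) = (983 + (2 - 14)²)/((18*(-6*(-24))³)) = (983 + (-12)²)/((18*144³)) = (983 + 144)/((18*2985984)) = 1127/53747712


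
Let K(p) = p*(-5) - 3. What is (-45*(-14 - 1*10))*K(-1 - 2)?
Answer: 12960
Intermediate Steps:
K(p) = -3 - 5*p (K(p) = -5*p - 3 = -3 - 5*p)
(-45*(-14 - 1*10))*K(-1 - 2) = (-45*(-14 - 1*10))*(-3 - 5*(-1 - 2)) = (-45*(-14 - 10))*(-3 - 5*(-3)) = (-45*(-24))*(-3 + 15) = 1080*12 = 12960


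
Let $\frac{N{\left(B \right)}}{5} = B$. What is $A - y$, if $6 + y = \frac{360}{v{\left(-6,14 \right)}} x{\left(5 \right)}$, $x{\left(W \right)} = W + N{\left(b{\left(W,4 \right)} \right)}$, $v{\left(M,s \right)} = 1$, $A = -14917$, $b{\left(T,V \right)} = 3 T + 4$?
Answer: $-50911$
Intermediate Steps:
$b{\left(T,V \right)} = 4 + 3 T$
$N{\left(B \right)} = 5 B$
$x{\left(W \right)} = 20 + 16 W$ ($x{\left(W \right)} = W + 5 \left(4 + 3 W\right) = W + \left(20 + 15 W\right) = 20 + 16 W$)
$y = 35994$ ($y = -6 + \frac{360}{1} \left(20 + 16 \cdot 5\right) = -6 + 360 \cdot 1 \left(20 + 80\right) = -6 + 360 \cdot 100 = -6 + 36000 = 35994$)
$A - y = -14917 - 35994 = -50911$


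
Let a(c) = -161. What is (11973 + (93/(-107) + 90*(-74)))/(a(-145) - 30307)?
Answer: -94733/543346 ≈ -0.17435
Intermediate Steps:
(11973 + (93/(-107) + 90*(-74)))/(a(-145) - 30307) = (11973 + (93/(-107) + 90*(-74)))/(-161 - 30307) = (11973 + (93*(-1/107) - 6660))/(-30468) = (11973 + (-93/107 - 6660))*(-1/30468) = (11973 - 712713/107)*(-1/30468) = (568398/107)*(-1/30468) = -94733/543346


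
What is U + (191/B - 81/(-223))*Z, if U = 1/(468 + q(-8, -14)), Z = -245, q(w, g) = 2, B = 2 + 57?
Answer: -5454872643/6183790 ≈ -882.12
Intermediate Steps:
B = 59
U = 1/470 (U = 1/(468 + 2) = 1/470 ≈ 0.0021277)
U + (191/B - 81/(-223))*Z = 1/470 + (191/59 - 81/(-223))*(-245) = 1/470 + (191*(1/59) - 81*(-1/223))*(-245) = 1/470 + (191/59 + 81/223)*(-245) = 1/470 + (47372/13157)*(-245) = 1/470 - 11606140/13157 = -5454872643/6183790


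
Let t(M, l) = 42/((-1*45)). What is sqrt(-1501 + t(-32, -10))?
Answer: I*sqrt(337935)/15 ≈ 38.755*I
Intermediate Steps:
t(M, l) = -14/15 (t(M, l) = 42/(-45) = 42*(-1/45) = -14/15)
sqrt(-1501 + t(-32, -10)) = sqrt(-1501 - 14/15) = sqrt(-22529/15) = I*sqrt(337935)/15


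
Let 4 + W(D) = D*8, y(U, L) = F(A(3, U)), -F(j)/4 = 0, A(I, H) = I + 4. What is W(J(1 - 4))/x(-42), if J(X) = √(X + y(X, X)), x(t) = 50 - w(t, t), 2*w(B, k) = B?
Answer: -4/71 + 8*I*√3/71 ≈ -0.056338 + 0.19516*I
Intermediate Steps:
w(B, k) = B/2
A(I, H) = 4 + I
F(j) = 0 (F(j) = -4*0 = 0)
y(U, L) = 0
x(t) = 50 - t/2
J(X) = √X (J(X) = √(X + 0) = √X)
W(D) = -4 + 8*D (W(D) = -4 + D*8 = -4 + 8*D)
W(J(1 - 4))/x(-42) = (-4 + 8*√(1 - 4))/(50 - ½*(-42)) = (-4 + 8*√(-3))/(50 + 21) = (-4 + 8*(I*√3))/71 = (-4 + 8*I*√3)*(1/71) = -4/71 + 8*I*√3/71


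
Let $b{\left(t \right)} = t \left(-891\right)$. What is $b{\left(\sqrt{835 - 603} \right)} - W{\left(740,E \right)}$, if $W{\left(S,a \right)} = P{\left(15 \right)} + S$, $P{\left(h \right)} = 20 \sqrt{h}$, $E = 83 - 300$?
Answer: $-740 - 1782 \sqrt{58} - 20 \sqrt{15} \approx -14389.0$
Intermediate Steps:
$E = -217$
$b{\left(t \right)} = - 891 t$
$W{\left(S,a \right)} = S + 20 \sqrt{15}$ ($W{\left(S,a \right)} = 20 \sqrt{15} + S = S + 20 \sqrt{15}$)
$b{\left(\sqrt{835 - 603} \right)} - W{\left(740,E \right)} = - 891 \sqrt{835 - 603} - \left(740 + 20 \sqrt{15}\right) = - 891 \sqrt{232} - \left(740 + 20 \sqrt{15}\right) = - 891 \cdot 2 \sqrt{58} - \left(740 + 20 \sqrt{15}\right) = - 1782 \sqrt{58} - \left(740 + 20 \sqrt{15}\right) = -740 - 1782 \sqrt{58} - 20 \sqrt{15}$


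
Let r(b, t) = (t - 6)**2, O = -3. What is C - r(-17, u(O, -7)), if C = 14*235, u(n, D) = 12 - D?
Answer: 3121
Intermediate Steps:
r(b, t) = (-6 + t)**2
C = 3290
C - r(-17, u(O, -7)) = 3290 - (-6 + (12 - 1*(-7)))**2 = 3290 - (-6 + (12 + 7))**2 = 3290 - (-6 + 19)**2 = 3290 - 1*13**2 = 3290 - 1*169 = 3290 - 169 = 3121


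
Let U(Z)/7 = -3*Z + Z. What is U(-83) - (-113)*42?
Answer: 5908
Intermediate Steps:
U(Z) = -14*Z (U(Z) = 7*(-3*Z + Z) = 7*(-2*Z) = -14*Z)
U(-83) - (-113)*42 = -14*(-83) - (-113)*42 = 1162 - 1*(-4746) = 1162 + 4746 = 5908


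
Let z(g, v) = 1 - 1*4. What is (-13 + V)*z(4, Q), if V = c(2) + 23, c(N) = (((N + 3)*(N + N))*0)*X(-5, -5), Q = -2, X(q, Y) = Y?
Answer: -30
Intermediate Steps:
z(g, v) = -3 (z(g, v) = 1 - 4 = -3)
c(N) = 0 (c(N) = (((N + 3)*(N + N))*0)*(-5) = (((3 + N)*(2*N))*0)*(-5) = ((2*N*(3 + N))*0)*(-5) = 0*(-5) = 0)
V = 23 (V = 0 + 23 = 23)
(-13 + V)*z(4, Q) = (-13 + 23)*(-3) = 10*(-3) = -30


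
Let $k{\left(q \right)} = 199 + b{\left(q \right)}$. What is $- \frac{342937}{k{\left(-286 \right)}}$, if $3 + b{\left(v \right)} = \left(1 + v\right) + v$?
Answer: $\frac{342937}{375} \approx 914.5$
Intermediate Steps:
$b{\left(v \right)} = -2 + 2 v$ ($b{\left(v \right)} = -3 + \left(\left(1 + v\right) + v\right) = -3 + \left(1 + 2 v\right) = -2 + 2 v$)
$k{\left(q \right)} = 197 + 2 q$ ($k{\left(q \right)} = 199 + \left(-2 + 2 q\right) = 197 + 2 q$)
$- \frac{342937}{k{\left(-286 \right)}} = - \frac{342937}{197 + 2 \left(-286\right)} = - \frac{342937}{197 - 572} = - \frac{342937}{-375} = \left(-342937\right) \left(- \frac{1}{375}\right) = \frac{342937}{375}$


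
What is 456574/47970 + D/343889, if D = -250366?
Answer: 5576950741/634475205 ≈ 8.7899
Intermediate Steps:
456574/47970 + D/343889 = 456574/47970 - 250366/343889 = 456574*(1/47970) - 250366*1/343889 = 228287/23985 - 250366/343889 = 5576950741/634475205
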